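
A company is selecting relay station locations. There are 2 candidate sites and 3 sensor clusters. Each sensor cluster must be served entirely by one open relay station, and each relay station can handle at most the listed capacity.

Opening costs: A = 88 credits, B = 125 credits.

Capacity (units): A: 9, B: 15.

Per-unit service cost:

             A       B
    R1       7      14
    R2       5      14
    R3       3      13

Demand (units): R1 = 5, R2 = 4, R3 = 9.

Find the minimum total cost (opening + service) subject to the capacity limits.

Minimum total cost: 366

Open {A, B}: R1→B 14·5=70, R2→B 14·4=56, R3→A 3·9=27.
Loads: A carries 9/9, B carries 9/15. Service 153; fixed 213; total 366.
Next best feasible plan costs 385.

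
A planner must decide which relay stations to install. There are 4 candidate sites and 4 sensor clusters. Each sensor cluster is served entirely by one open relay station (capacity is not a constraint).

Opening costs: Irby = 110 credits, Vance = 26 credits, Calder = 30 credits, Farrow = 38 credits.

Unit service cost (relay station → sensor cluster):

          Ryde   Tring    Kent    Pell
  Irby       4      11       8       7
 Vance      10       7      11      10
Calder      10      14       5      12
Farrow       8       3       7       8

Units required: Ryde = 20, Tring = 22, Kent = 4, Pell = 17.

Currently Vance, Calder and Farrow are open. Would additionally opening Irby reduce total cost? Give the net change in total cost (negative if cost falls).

No — net change +13 (cost rises by 13).

Current service cost with {Vance, Calder, Farrow}: 382.
Adding Irby: each sensor cluster re-picks its cheapest; new service cost 285, saving 97.
Extra fixed cost: 110. Net change = 110 − 97 = 13.
(Totals: 476 → 489.)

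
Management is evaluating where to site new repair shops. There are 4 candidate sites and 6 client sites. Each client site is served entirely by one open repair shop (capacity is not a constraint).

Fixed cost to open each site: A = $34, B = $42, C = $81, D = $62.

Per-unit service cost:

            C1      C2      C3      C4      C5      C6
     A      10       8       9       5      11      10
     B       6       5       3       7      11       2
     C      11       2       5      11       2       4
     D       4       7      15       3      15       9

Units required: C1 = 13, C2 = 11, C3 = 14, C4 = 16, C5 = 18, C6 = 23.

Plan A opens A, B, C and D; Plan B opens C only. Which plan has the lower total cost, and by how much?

Plan A: {A, B, C, D}: C1→D 4·13=52, C2→C 2·11=22, C3→B 3·14=42, C4→D 3·16=48, C5→C 2·18=36, C6→B 2·23=46. Service 246; fixed 219; total 465.
Plan B: {C}: C1→C 11·13=143, C2→C 2·11=22, C3→C 5·14=70, C4→C 11·16=176, C5→C 2·18=36, C6→C 4·23=92. Service 539; fixed 81; total 620.
Difference: |465 − 620| = 155.

Plan A is cheaper by 155.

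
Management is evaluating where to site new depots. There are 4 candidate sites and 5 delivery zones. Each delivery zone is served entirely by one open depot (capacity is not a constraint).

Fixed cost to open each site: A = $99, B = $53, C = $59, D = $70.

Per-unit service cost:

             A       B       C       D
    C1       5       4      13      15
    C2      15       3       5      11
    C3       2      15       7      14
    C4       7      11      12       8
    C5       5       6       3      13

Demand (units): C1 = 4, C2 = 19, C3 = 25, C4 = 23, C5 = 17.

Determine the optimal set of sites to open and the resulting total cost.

Open A and B; minimum total cost 521.

For any fixed open set, each delivery zone goes to its cheapest open site; total = fixed + service.
{A, B}: C1→B 4·4=16, C2→B 3·19=57, C3→A 2·25=50, C4→A 7·23=161, C5→A 5·17=85. Service 369; fixed 152; total 521.
{A, C}: service 377 + fixed 158 = 535
{A, B, C}: service 335 + fixed 211 = 546
{A, B, C, D}: C1→B 4·4=16, C2→B 3·19=57, C3→A 2·25=50, C4→A 7·23=161, C5→C 3·17=51. Service 335; fixed 281; total 616.
(All 15 nonempty subsets were checked; A and B is lowest.)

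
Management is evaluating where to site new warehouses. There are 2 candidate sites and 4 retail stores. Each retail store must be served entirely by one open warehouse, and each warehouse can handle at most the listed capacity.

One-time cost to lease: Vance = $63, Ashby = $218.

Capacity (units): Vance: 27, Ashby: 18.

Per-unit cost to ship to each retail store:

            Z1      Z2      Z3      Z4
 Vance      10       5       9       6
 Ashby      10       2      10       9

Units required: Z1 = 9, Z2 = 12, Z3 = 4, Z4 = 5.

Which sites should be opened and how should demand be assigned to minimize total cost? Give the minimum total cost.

Minimum total cost: 461

Open {Vance, Ashby}: Z1→Vance 10·9=90, Z2→Ashby 2·12=24, Z3→Vance 9·4=36, Z4→Vance 6·5=30.
Loads: Vance carries 18/27, Ashby carries 12/18. Service 180; fixed 281; total 461.
Next best feasible plan costs 465.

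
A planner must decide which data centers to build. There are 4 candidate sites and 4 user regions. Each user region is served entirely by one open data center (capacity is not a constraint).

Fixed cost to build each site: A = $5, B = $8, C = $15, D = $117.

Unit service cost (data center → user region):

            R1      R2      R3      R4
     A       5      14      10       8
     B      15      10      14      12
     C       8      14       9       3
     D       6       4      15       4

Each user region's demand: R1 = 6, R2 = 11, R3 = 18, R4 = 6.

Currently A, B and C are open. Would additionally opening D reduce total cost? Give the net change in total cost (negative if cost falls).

Current service cost with {A, B, C}: 320.
Adding D: each user region re-picks its cheapest; new service cost 254, saving 66.
Extra fixed cost: 117. Net change = 117 − 66 = 51.
(Totals: 348 → 399.)

No — net change +51 (cost rises by 51).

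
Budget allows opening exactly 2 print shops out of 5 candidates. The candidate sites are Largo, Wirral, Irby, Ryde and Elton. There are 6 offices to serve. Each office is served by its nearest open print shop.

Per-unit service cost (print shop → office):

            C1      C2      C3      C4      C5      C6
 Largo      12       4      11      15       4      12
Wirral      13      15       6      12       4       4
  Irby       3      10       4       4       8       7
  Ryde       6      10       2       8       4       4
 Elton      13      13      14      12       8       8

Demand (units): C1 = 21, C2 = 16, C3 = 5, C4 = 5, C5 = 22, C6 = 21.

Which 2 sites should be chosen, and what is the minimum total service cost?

Choose Largo and Irby; total service cost 402.

With exactly 2 open, each office uses its cheapest among the chosen.
{Largo, Irby}: C1→Irby 3·21=63, C2→Largo 4·16=64, C3→Irby 4·5=20, C4→Irby 4·5=20, C5→Largo 4·22=88, C6→Irby 7·21=147. Service cost 402.
{Largo, Ryde}: service cost 412
{Irby, Ryde}: service cost 425
Among all 10 size-2 choices, {Largo, Irby} is lowest.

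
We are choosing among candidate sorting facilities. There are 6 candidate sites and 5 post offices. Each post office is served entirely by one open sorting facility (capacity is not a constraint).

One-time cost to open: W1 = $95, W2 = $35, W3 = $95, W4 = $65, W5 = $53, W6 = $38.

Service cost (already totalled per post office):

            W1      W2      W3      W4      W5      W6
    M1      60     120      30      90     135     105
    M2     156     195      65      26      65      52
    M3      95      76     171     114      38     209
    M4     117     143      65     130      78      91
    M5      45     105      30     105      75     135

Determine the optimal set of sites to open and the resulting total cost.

For any fixed open set, each post office goes to its cheapest open site; total = fixed + service.
{W3, W5}: M1→W3 30, M2→W3 65, M3→W5 38, M4→W3 65, M5→W3 30. Service 228; fixed 148; total 376.
{W2, W3}: service 266 + fixed 130 = 396
{W3, W5, W6}: service 215 + fixed 186 = 401
{W1, W2, W3, W4, W5, W6}: service 189 + fixed 381 = 570
No other subset beats 376.

Open W3 and W5; minimum total cost 376.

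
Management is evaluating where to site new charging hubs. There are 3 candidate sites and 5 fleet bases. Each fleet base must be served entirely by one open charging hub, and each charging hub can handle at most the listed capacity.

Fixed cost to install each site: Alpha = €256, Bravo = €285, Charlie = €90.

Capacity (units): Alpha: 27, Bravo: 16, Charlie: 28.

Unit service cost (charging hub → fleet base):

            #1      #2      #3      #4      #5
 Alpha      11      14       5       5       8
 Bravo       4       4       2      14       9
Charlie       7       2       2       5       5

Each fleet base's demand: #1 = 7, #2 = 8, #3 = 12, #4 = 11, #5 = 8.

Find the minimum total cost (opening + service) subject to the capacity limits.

Open {Alpha, Charlie}: #1→Charlie 7·7=49, #2→Charlie 2·8=16, #3→Charlie 2·12=24, #4→Alpha 5·11=55, #5→Alpha 8·8=64.
Loads: Alpha carries 19/27, Charlie carries 27/28. Service 208; fixed 346; total 554.
Next best feasible plan costs 558.

Minimum total cost: 554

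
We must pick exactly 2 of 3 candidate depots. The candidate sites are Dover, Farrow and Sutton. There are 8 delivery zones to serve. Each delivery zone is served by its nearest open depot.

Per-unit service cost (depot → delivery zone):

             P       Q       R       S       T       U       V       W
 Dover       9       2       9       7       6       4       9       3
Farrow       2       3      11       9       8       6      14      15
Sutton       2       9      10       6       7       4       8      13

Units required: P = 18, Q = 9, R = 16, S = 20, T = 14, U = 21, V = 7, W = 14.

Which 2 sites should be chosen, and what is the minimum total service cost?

Choose Dover and Sutton; total service cost 584.

With exactly 2 open, each delivery zone uses its cheapest among the chosen.
{Dover, Sutton}: P→Sutton 2·18=36, Q→Dover 2·9=18, R→Dover 9·16=144, S→Sutton 6·20=120, T→Dover 6·14=84, U→Dover 4·21=84, V→Sutton 8·7=56, W→Dover 3·14=42. Service cost 584.
{Dover, Farrow}: service cost 611
{Farrow, Sutton}: service cost 763
Among all 3 size-2 choices, {Dover, Sutton} is lowest.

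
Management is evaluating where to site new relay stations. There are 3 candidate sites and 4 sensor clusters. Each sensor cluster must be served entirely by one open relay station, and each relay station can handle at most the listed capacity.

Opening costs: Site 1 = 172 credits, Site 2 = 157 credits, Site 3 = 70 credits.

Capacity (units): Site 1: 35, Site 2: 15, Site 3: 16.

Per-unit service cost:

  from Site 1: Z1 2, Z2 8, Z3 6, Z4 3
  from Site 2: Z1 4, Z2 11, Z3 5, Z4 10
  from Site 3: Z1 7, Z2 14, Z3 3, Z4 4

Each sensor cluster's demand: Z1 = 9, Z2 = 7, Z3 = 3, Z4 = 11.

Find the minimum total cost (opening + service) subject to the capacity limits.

Minimum total cost: 297

Open {Site 1}: Z1→Site 1 2·9=18, Z2→Site 1 8·7=56, Z3→Site 1 6·3=18, Z4→Site 1 3·11=33.
Loads: Site 1 carries 30/35. Service 125; fixed 172; total 297.
Next best feasible plan costs 358.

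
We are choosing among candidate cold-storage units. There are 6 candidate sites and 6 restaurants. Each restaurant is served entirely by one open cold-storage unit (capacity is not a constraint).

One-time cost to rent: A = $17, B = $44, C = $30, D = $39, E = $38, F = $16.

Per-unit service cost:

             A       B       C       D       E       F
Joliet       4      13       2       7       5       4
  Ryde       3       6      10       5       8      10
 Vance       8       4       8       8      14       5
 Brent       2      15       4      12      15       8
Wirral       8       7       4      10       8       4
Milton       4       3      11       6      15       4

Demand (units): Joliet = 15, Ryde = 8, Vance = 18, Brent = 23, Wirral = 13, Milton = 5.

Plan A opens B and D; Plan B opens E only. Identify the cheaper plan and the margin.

Plan A is cheaper by 271.

Plan A: {B, D}: Joliet→D 7·15=105, Ryde→D 5·8=40, Vance→B 4·18=72, Brent→D 12·23=276, Wirral→B 7·13=91, Milton→B 3·5=15. Service 599; fixed 83; total 682.
Plan B: {E}: Joliet→E 5·15=75, Ryde→E 8·8=64, Vance→E 14·18=252, Brent→E 15·23=345, Wirral→E 8·13=104, Milton→E 15·5=75. Service 915; fixed 38; total 953.
Difference: |682 − 953| = 271.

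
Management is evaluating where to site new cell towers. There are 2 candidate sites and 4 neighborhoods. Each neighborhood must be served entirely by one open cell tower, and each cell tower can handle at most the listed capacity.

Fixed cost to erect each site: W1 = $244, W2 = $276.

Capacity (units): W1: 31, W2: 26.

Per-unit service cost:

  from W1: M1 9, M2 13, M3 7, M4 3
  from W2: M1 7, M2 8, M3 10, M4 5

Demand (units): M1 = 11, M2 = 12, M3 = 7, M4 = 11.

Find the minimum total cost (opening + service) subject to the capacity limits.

Open {W1, W2}: M1→W2 7·11=77, M2→W2 8·12=96, M3→W1 7·7=49, M4→W1 3·11=33.
Loads: W1 carries 18/31, W2 carries 23/26. Service 255; fixed 520; total 775.
Next best feasible plan costs 797.

Minimum total cost: 775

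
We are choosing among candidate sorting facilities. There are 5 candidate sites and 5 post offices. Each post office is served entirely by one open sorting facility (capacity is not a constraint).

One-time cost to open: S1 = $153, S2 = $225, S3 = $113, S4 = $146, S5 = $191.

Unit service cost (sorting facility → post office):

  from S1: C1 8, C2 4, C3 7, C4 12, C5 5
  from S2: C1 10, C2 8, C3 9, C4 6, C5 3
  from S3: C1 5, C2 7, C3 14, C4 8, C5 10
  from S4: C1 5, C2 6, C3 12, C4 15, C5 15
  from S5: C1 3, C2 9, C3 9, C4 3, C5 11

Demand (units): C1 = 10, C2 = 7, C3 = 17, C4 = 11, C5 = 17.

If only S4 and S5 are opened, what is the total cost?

Each post office is assigned to its cheapest site among the open ones.
{S4, S5}: C1→S5 3·10=30, C2→S4 6·7=42, C3→S5 9·17=153, C4→S5 3·11=33, C5→S5 11·17=187. Service 445; fixed 337; total 782.

Total cost: 782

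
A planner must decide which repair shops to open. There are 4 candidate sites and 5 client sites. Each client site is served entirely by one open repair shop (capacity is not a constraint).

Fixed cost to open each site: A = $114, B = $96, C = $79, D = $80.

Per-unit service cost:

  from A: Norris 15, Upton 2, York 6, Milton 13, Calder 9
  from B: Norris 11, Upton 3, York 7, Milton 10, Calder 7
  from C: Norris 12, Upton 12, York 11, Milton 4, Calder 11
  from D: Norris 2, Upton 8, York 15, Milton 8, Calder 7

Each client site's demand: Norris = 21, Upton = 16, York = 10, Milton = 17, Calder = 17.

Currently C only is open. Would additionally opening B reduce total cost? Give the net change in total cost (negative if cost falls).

Yes — net change −177 (cost falls by 177).

Current service cost with {C}: 809.
Adding B: each client site re-picks its cheapest; new service cost 536, saving 273.
Extra fixed cost: 96. Net change = 96 − 273 = -177.
(Totals: 888 → 711.)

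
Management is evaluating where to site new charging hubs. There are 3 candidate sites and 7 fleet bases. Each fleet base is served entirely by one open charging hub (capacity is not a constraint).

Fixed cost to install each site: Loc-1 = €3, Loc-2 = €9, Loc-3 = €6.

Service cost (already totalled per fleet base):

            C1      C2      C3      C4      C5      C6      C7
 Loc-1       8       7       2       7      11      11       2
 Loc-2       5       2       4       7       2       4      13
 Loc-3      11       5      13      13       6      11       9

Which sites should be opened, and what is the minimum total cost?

For any fixed open set, each fleet base goes to its cheapest open site; total = fixed + service.
{Loc-1, Loc-2}: C1→Loc-2 5, C2→Loc-2 2, C3→Loc-1 2, C4→Loc-1 7, C5→Loc-2 2, C6→Loc-2 4, C7→Loc-1 2. Service 24; fixed 12; total 36.
{Loc-1, Loc-2, Loc-3}: service 24 + fixed 18 = 42
{Loc-2}: service 37 + fixed 9 = 46
{Loc-1}: C1→Loc-1 8, C2→Loc-1 7, C3→Loc-1 2, C4→Loc-1 7, C5→Loc-1 11, C6→Loc-1 11, C7→Loc-1 2. Service 48; fixed 3; total 51.
No other subset beats 36.

Open Loc-1 and Loc-2; minimum total cost 36.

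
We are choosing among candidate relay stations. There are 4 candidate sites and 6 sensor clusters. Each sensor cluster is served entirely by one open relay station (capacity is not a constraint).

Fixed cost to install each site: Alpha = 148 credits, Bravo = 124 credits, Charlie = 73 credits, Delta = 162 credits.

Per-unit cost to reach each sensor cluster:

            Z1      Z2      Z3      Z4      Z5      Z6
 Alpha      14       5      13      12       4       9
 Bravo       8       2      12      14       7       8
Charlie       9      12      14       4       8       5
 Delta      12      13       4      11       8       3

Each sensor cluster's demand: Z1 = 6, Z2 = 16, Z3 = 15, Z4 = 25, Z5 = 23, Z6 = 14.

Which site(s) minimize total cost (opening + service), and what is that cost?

For any fixed open set, each sensor cluster goes to its cheapest open site; total = fixed + service.
{Bravo, Charlie}: Z1→Bravo 8·6=48, Z2→Bravo 2·16=32, Z3→Bravo 12·15=180, Z4→Charlie 4·25=100, Z5→Bravo 7·23=161, Z6→Charlie 5·14=70. Service 591; fixed 197; total 788.
{Bravo, Charlie, Delta}: Z1→Bravo 8·6=48, Z2→Bravo 2·16=32, Z3→Delta 4·15=60, Z4→Charlie 4·25=100, Z5→Bravo 7·23=161, Z6→Delta 3·14=42. Service 443; fixed 359; total 802.
{Alpha, Charlie, Delta}: Z1→Charlie 9·6=54, Z2→Alpha 5·16=80, Z3→Delta 4·15=60, Z4→Charlie 4·25=100, Z5→Alpha 4·23=92, Z6→Delta 3·14=42. Service 428; fixed 383; total 811.
{Alpha, Bravo, Charlie, Delta}: Z1→Bravo 8·6=48, Z2→Bravo 2·16=32, Z3→Delta 4·15=60, Z4→Charlie 4·25=100, Z5→Alpha 4·23=92, Z6→Delta 3·14=42. Service 374; fixed 507; total 881.
No other subset beats 788.

Open Bravo and Charlie; minimum total cost 788.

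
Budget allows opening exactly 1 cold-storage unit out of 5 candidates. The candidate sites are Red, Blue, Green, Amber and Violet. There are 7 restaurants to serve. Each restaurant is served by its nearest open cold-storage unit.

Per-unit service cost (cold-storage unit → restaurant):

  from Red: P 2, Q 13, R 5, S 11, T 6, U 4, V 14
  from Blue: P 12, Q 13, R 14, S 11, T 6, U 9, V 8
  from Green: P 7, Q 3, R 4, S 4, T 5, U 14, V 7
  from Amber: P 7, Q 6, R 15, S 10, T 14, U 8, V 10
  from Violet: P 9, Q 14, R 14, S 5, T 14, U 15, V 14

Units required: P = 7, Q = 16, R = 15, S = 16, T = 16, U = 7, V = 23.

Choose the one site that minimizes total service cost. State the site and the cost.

Choose Green only; total service cost 560.

With exactly 1 open, each restaurant uses its cheapest among the chosen.
{Green}: P→Green 7·7=49, Q→Green 3·16=48, R→Green 4·15=60, S→Green 4·16=64, T→Green 5·16=80, U→Green 14·7=98, V→Green 7·23=161. Service cost 560.
{Red}: service cost 919
{Blue}: service cost 1021
Among all 5 size-1 choices, {Green} is lowest.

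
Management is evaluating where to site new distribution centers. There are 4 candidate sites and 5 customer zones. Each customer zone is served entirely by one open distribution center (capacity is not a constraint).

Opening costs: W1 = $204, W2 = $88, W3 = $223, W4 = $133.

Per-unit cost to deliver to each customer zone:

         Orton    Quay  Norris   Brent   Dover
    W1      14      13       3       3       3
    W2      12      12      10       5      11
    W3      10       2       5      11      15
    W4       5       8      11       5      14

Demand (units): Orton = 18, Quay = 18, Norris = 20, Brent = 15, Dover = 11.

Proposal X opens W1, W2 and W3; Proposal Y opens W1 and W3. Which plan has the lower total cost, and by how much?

Proposal X: {W1, W2, W3}: Orton→W3 10·18=180, Quay→W3 2·18=36, Norris→W1 3·20=60, Brent→W1 3·15=45, Dover→W1 3·11=33. Service 354; fixed 515; total 869.
Proposal Y: {W1, W3}: Orton→W3 10·18=180, Quay→W3 2·18=36, Norris→W1 3·20=60, Brent→W1 3·15=45, Dover→W1 3·11=33. Service 354; fixed 427; total 781.
Difference: |869 − 781| = 88.

Proposal Y is cheaper by 88.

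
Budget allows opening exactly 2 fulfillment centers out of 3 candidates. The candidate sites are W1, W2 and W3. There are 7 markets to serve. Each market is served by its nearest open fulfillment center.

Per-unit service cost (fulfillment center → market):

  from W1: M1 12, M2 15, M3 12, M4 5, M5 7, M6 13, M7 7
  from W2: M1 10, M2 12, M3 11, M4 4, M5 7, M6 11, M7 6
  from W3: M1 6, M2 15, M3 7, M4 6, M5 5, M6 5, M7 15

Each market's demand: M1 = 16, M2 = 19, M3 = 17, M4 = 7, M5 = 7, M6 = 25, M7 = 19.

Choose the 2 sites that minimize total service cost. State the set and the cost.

Choose W2 and W3; total service cost 745.

With exactly 2 open, each market uses its cheapest among the chosen.
{W2, W3}: M1→W3 6·16=96, M2→W2 12·19=228, M3→W3 7·17=119, M4→W2 4·7=28, M5→W3 5·7=35, M6→W3 5·25=125, M7→W2 6·19=114. Service cost 745.
{W1, W3}: service cost 828
{W1, W2}: service cost 1041
Among all 3 size-2 choices, {W2, W3} is lowest.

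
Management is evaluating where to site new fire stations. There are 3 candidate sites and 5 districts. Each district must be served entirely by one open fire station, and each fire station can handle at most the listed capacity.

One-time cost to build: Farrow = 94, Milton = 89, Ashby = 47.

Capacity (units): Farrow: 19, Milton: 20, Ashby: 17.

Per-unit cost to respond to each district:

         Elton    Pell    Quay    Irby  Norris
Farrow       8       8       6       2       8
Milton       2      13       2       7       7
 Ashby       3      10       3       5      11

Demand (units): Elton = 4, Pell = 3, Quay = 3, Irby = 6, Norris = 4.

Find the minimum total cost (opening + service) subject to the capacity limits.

Minimum total cost: 212

Open {Milton}: Elton→Milton 2·4=8, Pell→Milton 13·3=39, Quay→Milton 2·3=6, Irby→Milton 7·6=42, Norris→Milton 7·4=28.
Loads: Milton carries 20/20. Service 123; fixed 89; total 212.
Next best feasible plan costs 230.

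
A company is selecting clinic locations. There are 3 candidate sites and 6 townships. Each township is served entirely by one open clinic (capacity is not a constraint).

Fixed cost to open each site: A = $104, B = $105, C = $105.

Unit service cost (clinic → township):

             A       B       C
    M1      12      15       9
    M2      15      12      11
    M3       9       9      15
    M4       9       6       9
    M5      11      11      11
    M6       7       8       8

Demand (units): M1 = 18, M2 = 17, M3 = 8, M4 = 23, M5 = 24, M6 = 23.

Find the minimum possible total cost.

For any fixed open set, each township goes to its cheapest open site; total = fixed + service.
{B, C}: M1→C 9·18=162, M2→C 11·17=187, M3→B 9·8=72, M4→B 6·23=138, M5→B 11·24=264, M6→B 8·23=184. Service 1007; fixed 210; total 1217.
{C}: M1→C 9·18=162, M2→C 11·17=187, M3→C 15·8=120, M4→C 9·23=207, M5→C 11·24=264, M6→C 8·23=184. Service 1124; fixed 105; total 1229.
{B}: service 1132 + fixed 105 = 1237
{A, B, C}: M1→C 9·18=162, M2→C 11·17=187, M3→A 9·8=72, M4→B 6·23=138, M5→A 11·24=264, M6→A 7·23=161. Service 984; fixed 314; total 1298.
No other subset beats 1217.

Minimum total cost: 1217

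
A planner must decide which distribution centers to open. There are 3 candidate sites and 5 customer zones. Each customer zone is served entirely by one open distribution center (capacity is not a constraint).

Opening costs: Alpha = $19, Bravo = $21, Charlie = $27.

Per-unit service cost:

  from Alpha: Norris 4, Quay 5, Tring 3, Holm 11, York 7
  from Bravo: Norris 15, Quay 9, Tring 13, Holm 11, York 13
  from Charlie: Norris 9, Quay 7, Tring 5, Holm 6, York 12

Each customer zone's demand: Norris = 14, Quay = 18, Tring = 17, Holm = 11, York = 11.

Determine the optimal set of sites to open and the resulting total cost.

Open Alpha and Charlie; minimum total cost 386.

For any fixed open set, each customer zone goes to its cheapest open site; total = fixed + service.
{Alpha, Charlie}: Norris→Alpha 4·14=56, Quay→Alpha 5·18=90, Tring→Alpha 3·17=51, Holm→Charlie 6·11=66, York→Alpha 7·11=77. Service 340; fixed 46; total 386.
{Alpha, Bravo, Charlie}: service 340 + fixed 67 = 407
{Alpha}: service 395 + fixed 19 = 414
(All 7 nonempty subsets were checked; Alpha and Charlie is lowest.)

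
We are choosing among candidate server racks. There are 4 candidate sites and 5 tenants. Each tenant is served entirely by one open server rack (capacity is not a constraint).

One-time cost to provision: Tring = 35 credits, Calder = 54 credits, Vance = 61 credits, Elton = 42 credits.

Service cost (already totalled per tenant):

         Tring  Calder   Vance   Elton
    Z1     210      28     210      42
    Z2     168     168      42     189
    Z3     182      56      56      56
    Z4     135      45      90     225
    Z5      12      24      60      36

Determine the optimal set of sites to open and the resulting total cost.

For any fixed open set, each tenant goes to its cheapest open site; total = fixed + service.
{Calder, Vance}: Z1→Calder 28, Z2→Vance 42, Z3→Calder 56, Z4→Calder 45, Z5→Calder 24. Service 195; fixed 115; total 310.
{Tring, Calder, Vance}: service 183 + fixed 150 = 333
{Calder, Vance, Elton}: service 195 + fixed 157 = 352
{Tring, Calder, Vance, Elton}: Z1→Calder 28, Z2→Vance 42, Z3→Calder 56, Z4→Calder 45, Z5→Tring 12. Service 183; fixed 192; total 375.
No other subset beats 310.

Open Calder and Vance; minimum total cost 310.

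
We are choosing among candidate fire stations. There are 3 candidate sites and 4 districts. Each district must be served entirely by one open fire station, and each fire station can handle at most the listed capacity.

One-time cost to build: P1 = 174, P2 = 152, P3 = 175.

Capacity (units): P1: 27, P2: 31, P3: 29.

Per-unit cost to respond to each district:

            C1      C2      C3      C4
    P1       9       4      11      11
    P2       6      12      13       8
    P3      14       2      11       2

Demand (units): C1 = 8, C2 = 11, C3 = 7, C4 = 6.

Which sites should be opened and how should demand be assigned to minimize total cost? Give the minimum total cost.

Open {P2, P3}: C1→P2 6·8=48, C2→P3 2·11=22, C3→P3 11·7=77, C4→P3 2·6=12.
Loads: P2 carries 8/31, P3 carries 24/29. Service 159; fixed 327; total 486.
Next best feasible plan costs 500.

Minimum total cost: 486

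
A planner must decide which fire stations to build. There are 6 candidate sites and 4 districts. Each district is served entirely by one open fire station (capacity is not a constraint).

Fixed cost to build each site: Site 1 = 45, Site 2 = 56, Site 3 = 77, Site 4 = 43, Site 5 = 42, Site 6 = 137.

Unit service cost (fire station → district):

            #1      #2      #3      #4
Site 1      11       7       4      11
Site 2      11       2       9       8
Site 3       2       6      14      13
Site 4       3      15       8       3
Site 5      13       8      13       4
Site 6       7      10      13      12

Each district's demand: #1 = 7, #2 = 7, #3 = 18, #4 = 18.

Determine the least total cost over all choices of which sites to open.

For any fixed open set, each district goes to its cheapest open site; total = fixed + service.
{Site 1, Site 4}: #1→Site 4 3·7=21, #2→Site 1 7·7=49, #3→Site 1 4·18=72, #4→Site 4 3·18=54. Service 196; fixed 88; total 284.
{Site 1, Site 2, Site 4}: #1→Site 4 3·7=21, #2→Site 2 2·7=14, #3→Site 1 4·18=72, #4→Site 4 3·18=54. Service 161; fixed 144; total 305.
{Site 1, Site 4, Site 5}: service 196 + fixed 130 = 326
{Site 1, Site 2, Site 3, Site 4, Site 5, Site 6}: service 154 + fixed 400 = 554
No other subset beats 284.

Minimum total cost: 284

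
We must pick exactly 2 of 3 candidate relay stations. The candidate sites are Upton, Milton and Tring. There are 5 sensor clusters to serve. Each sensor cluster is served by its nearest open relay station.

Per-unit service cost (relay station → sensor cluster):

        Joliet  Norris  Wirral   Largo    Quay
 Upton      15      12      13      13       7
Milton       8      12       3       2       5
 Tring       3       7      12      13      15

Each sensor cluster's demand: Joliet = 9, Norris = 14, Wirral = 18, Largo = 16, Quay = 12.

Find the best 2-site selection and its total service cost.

Choose Milton and Tring; total service cost 271.

With exactly 2 open, each sensor cluster uses its cheapest among the chosen.
{Milton, Tring}: Joliet→Tring 3·9=27, Norris→Tring 7·14=98, Wirral→Milton 3·18=54, Largo→Milton 2·16=32, Quay→Milton 5·12=60. Service cost 271.
{Upton, Milton}: service cost 386
{Upton, Tring}: service cost 633
Among all 3 size-2 choices, {Milton, Tring} is lowest.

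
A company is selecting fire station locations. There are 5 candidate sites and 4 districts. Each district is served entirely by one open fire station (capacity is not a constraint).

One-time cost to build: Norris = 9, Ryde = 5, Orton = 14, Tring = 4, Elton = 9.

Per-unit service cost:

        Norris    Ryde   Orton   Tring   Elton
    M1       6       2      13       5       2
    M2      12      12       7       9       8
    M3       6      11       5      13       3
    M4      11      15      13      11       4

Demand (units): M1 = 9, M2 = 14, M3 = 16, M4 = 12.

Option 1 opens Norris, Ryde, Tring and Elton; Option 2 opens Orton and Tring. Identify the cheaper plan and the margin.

Option 1 is cheaper by 120.

Option 1: {Norris, Ryde, Tring, Elton}: M1→Ryde 2·9=18, M2→Elton 8·14=112, M3→Elton 3·16=48, M4→Elton 4·12=48. Service 226; fixed 27; total 253.
Option 2: {Orton, Tring}: M1→Tring 5·9=45, M2→Orton 7·14=98, M3→Orton 5·16=80, M4→Tring 11·12=132. Service 355; fixed 18; total 373.
Difference: |253 − 373| = 120.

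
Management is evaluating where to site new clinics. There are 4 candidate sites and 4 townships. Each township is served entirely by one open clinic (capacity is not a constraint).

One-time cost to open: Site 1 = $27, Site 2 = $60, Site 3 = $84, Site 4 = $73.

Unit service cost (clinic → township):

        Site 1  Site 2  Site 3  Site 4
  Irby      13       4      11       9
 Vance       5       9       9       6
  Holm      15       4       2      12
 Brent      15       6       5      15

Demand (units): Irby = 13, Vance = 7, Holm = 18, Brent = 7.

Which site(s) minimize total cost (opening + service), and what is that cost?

For any fixed open set, each township goes to its cheapest open site; total = fixed + service.
{Site 1, Site 2}: Irby→Site 2 4·13=52, Vance→Site 1 5·7=35, Holm→Site 2 4·18=72, Brent→Site 2 6·7=42. Service 201; fixed 87; total 288.
{Site 2}: Irby→Site 2 4·13=52, Vance→Site 2 9·7=63, Holm→Site 2 4·18=72, Brent→Site 2 6·7=42. Service 229; fixed 60; total 289.
{Site 1, Site 2, Site 3}: Irby→Site 2 4·13=52, Vance→Site 1 5·7=35, Holm→Site 3 2·18=36, Brent→Site 3 5·7=35. Service 158; fixed 171; total 329.
{Site 1, Site 2, Site 3, Site 4}: Irby→Site 2 4·13=52, Vance→Site 1 5·7=35, Holm→Site 3 2·18=36, Brent→Site 3 5·7=35. Service 158; fixed 244; total 402.
No other subset beats 288.

Open Site 1 and Site 2; minimum total cost 288.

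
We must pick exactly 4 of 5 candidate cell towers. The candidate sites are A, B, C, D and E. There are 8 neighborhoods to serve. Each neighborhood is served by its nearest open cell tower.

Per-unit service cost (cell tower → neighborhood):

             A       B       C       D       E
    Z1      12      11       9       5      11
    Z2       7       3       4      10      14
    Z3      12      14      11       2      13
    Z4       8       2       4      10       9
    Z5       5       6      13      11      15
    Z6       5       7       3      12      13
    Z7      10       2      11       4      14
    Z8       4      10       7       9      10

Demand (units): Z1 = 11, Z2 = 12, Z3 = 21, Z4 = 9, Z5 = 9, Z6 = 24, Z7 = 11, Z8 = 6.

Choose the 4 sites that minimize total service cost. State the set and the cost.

With exactly 4 open, each neighborhood uses its cheapest among the chosen.
{A, B, C, D}: Z1→D 5·11=55, Z2→B 3·12=36, Z3→D 2·21=42, Z4→B 2·9=18, Z5→A 5·9=45, Z6→C 3·24=72, Z7→B 2·11=22, Z8→A 4·6=24. Service cost 314.
{B, C, D, E}: service cost 341
{A, B, D, E}: service cost 362
Among all 5 size-4 choices, {A, B, C, D} is lowest.

Choose A, B, C and D; total service cost 314.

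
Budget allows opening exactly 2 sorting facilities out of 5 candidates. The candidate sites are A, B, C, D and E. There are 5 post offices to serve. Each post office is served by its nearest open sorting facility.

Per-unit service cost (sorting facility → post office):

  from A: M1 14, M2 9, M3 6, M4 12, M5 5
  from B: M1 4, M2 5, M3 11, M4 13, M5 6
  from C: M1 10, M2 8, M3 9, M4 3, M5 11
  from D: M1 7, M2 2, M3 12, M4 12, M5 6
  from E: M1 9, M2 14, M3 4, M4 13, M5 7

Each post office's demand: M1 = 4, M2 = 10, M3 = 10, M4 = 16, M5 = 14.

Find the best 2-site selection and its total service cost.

With exactly 2 open, each post office uses its cheapest among the chosen.
{C, D}: M1→D 7·4=28, M2→D 2·10=20, M3→C 9·10=90, M4→C 3·16=48, M5→D 6·14=84. Service cost 270.
{B, C}: service cost 288
{A, C}: service cost 298
Among all 10 size-2 choices, {C, D} is lowest.

Choose C and D; total service cost 270.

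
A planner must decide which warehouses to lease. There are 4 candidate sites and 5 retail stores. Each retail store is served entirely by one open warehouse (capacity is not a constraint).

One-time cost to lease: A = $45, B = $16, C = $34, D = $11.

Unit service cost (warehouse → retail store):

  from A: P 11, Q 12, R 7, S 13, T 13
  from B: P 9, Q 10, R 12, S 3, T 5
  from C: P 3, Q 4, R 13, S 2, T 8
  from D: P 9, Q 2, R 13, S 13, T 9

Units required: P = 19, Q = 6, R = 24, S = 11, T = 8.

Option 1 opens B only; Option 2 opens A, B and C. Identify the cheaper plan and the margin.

Option 1: {B}: P→B 9·19=171, Q→B 10·6=60, R→B 12·24=288, S→B 3·11=33, T→B 5·8=40. Service 592; fixed 16; total 608.
Option 2: {A, B, C}: P→C 3·19=57, Q→C 4·6=24, R→A 7·24=168, S→C 2·11=22, T→B 5·8=40. Service 311; fixed 95; total 406.
Difference: |608 − 406| = 202.

Option 2 is cheaper by 202.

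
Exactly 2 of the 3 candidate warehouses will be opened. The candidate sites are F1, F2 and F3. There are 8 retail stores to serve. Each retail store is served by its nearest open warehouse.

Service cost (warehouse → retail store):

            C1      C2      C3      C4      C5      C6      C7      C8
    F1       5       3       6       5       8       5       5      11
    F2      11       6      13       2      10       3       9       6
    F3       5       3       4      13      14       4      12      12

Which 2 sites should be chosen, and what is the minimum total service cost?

Choose F1 and F2; total service cost 38.

With exactly 2 open, each retail store uses its cheapest among the chosen.
{F1, F2}: C1→F1 5, C2→F1 3, C3→F1 6, C4→F2 2, C5→F1 8, C6→F2 3, C7→F1 5, C8→F2 6. Service cost 38.
{F2, F3}: service cost 42
{F1, F3}: service cost 45
Among all 3 size-2 choices, {F1, F2} is lowest.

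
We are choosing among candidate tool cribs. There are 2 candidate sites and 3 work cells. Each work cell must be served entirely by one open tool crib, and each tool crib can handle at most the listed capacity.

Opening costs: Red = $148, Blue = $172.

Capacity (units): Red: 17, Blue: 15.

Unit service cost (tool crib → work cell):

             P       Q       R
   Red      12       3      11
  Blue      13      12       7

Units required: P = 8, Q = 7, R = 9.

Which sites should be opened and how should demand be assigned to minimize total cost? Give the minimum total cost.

Minimum total cost: 500

Open {Red, Blue}: P→Red 12·8=96, Q→Red 3·7=21, R→Blue 7·9=63.
Loads: Red carries 15/17, Blue carries 9/15. Service 180; fixed 320; total 500.
Next best feasible plan costs 544.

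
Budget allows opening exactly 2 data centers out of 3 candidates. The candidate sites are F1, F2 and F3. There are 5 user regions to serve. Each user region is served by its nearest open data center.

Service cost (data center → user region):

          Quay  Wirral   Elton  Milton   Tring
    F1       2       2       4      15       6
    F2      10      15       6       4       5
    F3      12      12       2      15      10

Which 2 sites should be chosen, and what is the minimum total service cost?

Choose F1 and F2; total service cost 17.

With exactly 2 open, each user region uses its cheapest among the chosen.
{F1, F2}: Quay→F1 2, Wirral→F1 2, Elton→F1 4, Milton→F2 4, Tring→F2 5. Service cost 17.
{F1, F3}: service cost 27
{F2, F3}: service cost 33
Among all 3 size-2 choices, {F1, F2} is lowest.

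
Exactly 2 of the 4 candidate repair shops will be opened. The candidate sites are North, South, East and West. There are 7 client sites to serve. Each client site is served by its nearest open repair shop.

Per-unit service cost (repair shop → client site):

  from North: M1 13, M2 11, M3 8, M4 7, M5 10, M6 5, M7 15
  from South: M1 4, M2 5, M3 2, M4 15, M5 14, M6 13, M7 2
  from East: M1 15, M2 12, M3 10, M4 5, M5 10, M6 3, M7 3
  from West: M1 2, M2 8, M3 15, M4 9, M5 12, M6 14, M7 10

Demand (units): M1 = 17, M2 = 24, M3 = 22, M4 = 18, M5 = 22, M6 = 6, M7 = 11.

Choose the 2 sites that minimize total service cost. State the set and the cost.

With exactly 2 open, each client site uses its cheapest among the chosen.
{South, East}: M1→South 4·17=68, M2→South 5·24=120, M3→South 2·22=44, M4→East 5·18=90, M5→East 10·22=220, M6→East 3·6=18, M7→South 2·11=22. Service cost 582.
{North, South}: service cost 630
{South, West}: service cost 724
Among all 6 size-2 choices, {South, East} is lowest.

Choose South and East; total service cost 582.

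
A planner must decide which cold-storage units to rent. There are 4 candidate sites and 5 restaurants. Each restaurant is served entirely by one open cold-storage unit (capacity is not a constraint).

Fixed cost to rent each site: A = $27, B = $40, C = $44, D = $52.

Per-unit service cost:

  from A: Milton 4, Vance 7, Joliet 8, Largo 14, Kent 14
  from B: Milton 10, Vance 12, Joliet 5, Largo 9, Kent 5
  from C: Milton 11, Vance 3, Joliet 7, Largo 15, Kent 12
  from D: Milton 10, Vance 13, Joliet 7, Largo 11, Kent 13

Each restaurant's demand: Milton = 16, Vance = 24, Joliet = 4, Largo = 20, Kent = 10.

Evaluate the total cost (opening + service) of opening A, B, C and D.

Total cost: 549

Each restaurant is assigned to its cheapest site among the open ones.
{A, B, C, D}: Milton→A 4·16=64, Vance→C 3·24=72, Joliet→B 5·4=20, Largo→B 9·20=180, Kent→B 5·10=50. Service 386; fixed 163; total 549.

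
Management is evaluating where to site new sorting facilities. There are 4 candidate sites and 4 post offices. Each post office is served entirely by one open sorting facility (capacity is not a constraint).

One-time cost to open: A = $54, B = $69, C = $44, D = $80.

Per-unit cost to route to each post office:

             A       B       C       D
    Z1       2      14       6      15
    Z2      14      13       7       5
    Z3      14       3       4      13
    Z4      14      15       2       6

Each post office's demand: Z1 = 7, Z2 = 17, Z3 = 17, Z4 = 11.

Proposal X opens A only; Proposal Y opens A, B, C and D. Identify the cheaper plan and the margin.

Proposal X: {A}: Z1→A 2·7=14, Z2→A 14·17=238, Z3→A 14·17=238, Z4→A 14·11=154. Service 644; fixed 54; total 698.
Proposal Y: {A, B, C, D}: Z1→A 2·7=14, Z2→D 5·17=85, Z3→B 3·17=51, Z4→C 2·11=22. Service 172; fixed 247; total 419.
Difference: |698 − 419| = 279.

Proposal Y is cheaper by 279.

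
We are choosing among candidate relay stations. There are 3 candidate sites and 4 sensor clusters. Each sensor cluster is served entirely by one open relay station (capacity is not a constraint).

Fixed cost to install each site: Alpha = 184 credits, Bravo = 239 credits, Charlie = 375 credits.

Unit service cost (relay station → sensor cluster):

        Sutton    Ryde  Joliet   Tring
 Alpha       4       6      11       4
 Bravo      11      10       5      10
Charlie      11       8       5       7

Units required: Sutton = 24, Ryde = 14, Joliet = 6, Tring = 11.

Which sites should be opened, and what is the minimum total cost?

For any fixed open set, each sensor cluster goes to its cheapest open site; total = fixed + service.
{Alpha}: Sutton→Alpha 4·24=96, Ryde→Alpha 6·14=84, Joliet→Alpha 11·6=66, Tring→Alpha 4·11=44. Service 290; fixed 184; total 474.
{Alpha, Bravo}: service 254 + fixed 423 = 677
{Bravo}: Sutton→Bravo 11·24=264, Ryde→Bravo 10·14=140, Joliet→Bravo 5·6=30, Tring→Bravo 10·11=110. Service 544; fixed 239; total 783.
{Alpha, Bravo, Charlie}: Sutton→Alpha 4·24=96, Ryde→Alpha 6·14=84, Joliet→Bravo 5·6=30, Tring→Alpha 4·11=44. Service 254; fixed 798; total 1052.
No other subset beats 474.

Open Alpha only; minimum total cost 474.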